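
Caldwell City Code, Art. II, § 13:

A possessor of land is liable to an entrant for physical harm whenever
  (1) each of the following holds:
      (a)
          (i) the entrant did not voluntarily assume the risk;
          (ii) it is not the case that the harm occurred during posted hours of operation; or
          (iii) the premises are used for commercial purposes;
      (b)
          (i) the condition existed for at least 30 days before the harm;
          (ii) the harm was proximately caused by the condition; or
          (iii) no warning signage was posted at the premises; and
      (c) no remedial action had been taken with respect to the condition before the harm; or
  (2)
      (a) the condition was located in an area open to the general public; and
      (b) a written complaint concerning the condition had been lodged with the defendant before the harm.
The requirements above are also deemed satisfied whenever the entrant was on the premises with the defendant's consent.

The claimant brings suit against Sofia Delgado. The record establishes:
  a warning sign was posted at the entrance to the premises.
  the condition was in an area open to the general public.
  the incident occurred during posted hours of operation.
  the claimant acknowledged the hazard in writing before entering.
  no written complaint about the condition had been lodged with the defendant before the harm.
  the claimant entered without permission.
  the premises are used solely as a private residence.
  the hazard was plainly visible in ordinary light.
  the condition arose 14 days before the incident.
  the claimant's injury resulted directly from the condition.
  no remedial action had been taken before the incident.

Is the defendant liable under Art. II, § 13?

No — not liable.

(i) no assumed risk — fails.
(ii) not (during posted hours) — not met.
(iii) commercial use — fails.
So (a) is not satisfied (F OR F OR F).
(i) condition ≥30 days old — fails.
(ii) proximate cause — met.
(iii) no signage posted — not met.
(b): F OR T OR F → true.
(c) no remedial action — satisfied.
So (1) is not satisfied (F AND T AND T).
(a) public area — met.
(b) complaint lodged — not satisfied.
(2): T AND F → false.
So Overall is not satisfied (F OR F).
Exception (consent to enter) — not satisfied.
Result: main false OR exception false → false.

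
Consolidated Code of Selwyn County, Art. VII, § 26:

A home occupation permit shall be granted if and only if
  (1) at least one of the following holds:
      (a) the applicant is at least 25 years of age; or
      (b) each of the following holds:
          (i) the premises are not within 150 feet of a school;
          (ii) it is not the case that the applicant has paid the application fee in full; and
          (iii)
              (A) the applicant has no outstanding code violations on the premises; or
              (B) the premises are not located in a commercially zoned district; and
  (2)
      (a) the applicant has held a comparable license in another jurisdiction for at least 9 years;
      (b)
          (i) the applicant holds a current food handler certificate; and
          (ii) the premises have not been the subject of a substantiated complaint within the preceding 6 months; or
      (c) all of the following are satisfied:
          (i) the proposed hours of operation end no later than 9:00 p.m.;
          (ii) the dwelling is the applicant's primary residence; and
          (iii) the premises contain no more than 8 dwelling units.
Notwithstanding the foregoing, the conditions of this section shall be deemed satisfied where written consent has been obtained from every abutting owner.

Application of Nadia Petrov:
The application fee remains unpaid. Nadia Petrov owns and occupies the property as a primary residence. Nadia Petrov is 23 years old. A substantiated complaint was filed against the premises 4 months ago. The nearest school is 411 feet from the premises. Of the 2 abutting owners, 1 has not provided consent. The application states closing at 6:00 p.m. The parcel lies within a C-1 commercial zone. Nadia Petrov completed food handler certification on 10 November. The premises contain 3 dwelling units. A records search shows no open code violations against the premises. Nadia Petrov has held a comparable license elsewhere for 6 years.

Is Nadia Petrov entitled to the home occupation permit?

(a) age ≥ 25 — not satisfied.
(i) ≥150 ft from school — met.
(ii) not (fee paid) — satisfied.
(A) no code violations — holds.
(B) not (commercially zoned) — not met.
So (iii) is satisfied (T OR F).
(b): T AND T AND T → true.
(1): F OR T → true.
(a) prior license ≥ 9 yr — fails.
(i) food handler cert. — satisfied.
(ii) no complaint in 6 mo. — not met.
(b): T AND F → false.
(i) closes by 9 p.m. — satisfied.
(ii) primary residence — met.
(iii) ≤ 8 units — satisfied.
So (c) is satisfied (T AND T AND T).
So (2) is satisfied (F OR F OR T).
So Overall is satisfied (T AND T).
Exception (all abutters consent) — not satisfied.
Result: main true OR exception false → true.

Yes — granted.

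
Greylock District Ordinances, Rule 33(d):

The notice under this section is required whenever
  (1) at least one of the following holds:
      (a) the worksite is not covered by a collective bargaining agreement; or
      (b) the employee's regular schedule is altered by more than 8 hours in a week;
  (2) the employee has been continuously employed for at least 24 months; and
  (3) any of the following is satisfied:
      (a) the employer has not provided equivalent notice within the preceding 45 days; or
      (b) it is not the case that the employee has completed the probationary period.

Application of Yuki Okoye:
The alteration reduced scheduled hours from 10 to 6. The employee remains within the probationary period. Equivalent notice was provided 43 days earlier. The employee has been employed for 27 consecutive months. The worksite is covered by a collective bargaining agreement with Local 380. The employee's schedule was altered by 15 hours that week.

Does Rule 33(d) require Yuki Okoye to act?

(a) no CBA — not satisfied.
(b) schedule shift > 8h — satisfied.
(1) = F OR T = true.
(2) tenure ≥ 24 mo. — holds.
(a) no recent notice — fails.
(b) not (past probation) — holds.
(3): F OR T → true.
So Overall is satisfied (T AND T AND T).

Yes — required.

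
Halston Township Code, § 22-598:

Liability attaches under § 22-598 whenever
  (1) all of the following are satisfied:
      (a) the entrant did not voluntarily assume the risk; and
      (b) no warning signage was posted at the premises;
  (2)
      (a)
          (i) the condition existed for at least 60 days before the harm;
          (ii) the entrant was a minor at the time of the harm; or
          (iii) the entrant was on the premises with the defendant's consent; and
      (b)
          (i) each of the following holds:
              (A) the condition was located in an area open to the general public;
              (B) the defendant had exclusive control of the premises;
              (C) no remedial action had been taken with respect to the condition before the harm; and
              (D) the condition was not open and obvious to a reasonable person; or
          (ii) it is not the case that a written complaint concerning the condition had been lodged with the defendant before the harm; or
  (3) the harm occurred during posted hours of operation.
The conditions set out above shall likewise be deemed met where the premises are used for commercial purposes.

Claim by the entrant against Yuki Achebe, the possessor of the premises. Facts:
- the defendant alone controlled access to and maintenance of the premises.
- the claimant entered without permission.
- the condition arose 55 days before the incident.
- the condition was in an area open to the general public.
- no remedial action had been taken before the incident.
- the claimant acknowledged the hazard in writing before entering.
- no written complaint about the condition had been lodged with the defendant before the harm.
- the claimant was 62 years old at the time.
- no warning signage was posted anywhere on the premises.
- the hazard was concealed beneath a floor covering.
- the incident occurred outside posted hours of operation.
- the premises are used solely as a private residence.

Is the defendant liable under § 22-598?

(a) no assumed risk — not met.
(b) no signage posted — met.
So (1) is not satisfied (F AND T).
(i) condition ≥60 days old — not met.
(ii) entrant a minor — fails.
(iii) consent to enter — not satisfied.
So (a) is not satisfied (F OR F OR F).
(A) public area — met.
(B) exclusive control — satisfied.
(C) no remedial action — met.
(D) not open/obvious — met.
(i) = T AND T AND T AND T = true.
(ii) not (complaint lodged) — met.
(b) = T OR T = true.
(2): F AND T → false.
(3) during posted hours — not met.
Overall = F OR F OR F = false.
Exception (commercial use) — not satisfied.
Result: main false OR exception false → false.

No — not liable.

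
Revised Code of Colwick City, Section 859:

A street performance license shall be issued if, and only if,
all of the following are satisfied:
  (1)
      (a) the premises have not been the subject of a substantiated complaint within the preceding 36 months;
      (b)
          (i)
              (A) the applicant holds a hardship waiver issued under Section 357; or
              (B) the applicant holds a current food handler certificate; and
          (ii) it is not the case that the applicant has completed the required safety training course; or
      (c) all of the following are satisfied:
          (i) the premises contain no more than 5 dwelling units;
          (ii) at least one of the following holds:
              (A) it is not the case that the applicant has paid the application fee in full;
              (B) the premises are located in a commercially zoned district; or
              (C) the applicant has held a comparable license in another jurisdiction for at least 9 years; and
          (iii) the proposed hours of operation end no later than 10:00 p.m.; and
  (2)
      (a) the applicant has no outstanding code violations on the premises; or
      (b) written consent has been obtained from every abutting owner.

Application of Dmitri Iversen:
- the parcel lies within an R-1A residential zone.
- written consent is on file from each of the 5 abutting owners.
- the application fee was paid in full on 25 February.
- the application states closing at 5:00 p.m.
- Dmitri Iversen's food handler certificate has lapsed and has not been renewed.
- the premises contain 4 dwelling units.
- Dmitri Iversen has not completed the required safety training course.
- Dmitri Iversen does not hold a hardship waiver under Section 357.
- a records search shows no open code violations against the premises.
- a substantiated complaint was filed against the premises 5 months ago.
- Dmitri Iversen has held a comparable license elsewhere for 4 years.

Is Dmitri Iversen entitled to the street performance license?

(a) no complaint in 36 mo. — not satisfied.
(A) hardship waiver — not met.
(B) food handler cert. — not met.
So (i) is not satisfied (F OR F).
(ii) not (safety training) — satisfied.
(b) = F AND T = false.
(i) ≤ 5 units — satisfied.
(A) not (fee paid) — fails.
(B) commercially zoned — fails.
(C) prior license ≥ 9 yr — not met.
So (ii) is not satisfied (F OR F OR F).
(iii) closes by 10 p.m. — satisfied.
(c) = T AND F AND T = false.
So (1) is not satisfied (F OR F OR F).
(a) no code violations — satisfied.
(b) all abutters consent — satisfied.
So (2) is satisfied (T OR T).
So Overall is not satisfied (F AND T).

No — denied.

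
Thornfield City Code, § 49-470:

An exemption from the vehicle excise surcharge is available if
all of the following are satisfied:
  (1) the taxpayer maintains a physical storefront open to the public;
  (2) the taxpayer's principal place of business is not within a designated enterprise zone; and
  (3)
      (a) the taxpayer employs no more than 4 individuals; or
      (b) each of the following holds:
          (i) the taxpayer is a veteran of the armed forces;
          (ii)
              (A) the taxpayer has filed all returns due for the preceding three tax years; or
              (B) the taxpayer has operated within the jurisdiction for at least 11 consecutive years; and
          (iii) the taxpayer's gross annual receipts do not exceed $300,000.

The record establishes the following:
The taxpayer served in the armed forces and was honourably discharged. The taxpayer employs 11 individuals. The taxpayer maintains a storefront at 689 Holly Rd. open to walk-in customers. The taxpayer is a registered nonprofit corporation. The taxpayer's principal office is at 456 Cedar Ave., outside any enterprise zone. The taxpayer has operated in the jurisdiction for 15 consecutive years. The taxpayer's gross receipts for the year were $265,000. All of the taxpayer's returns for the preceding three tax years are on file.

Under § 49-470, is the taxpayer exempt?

Yes — exempt.

(1) has storefront — satisfied.
(2) not (in enterprise zone) — met.
(a) ≤ 4 employees — fails.
(i) veteran — satisfied.
(A) returns current — satisfied.
(B) ≥ 11 yrs in jurisdiction — satisfied.
So (ii) is satisfied (T OR T).
(iii) receipts ≤ $300,000 — met.
(b) = T AND T AND T = true.
So (3) is satisfied (F OR T).
So Overall is satisfied (T AND T AND T).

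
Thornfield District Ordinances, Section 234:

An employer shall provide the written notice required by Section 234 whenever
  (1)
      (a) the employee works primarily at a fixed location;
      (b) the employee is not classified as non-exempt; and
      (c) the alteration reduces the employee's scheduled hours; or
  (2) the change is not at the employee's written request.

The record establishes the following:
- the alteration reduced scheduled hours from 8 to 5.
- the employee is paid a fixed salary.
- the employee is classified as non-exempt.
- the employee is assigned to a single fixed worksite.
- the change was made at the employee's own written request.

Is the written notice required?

No — not required.

(a) fixed location — holds.
(b) not (non-exempt) — not met.
(c) hours reduced — holds.
(1) = T AND F AND T = false.
(2) not employee-requested — fails.
Overall = F OR F = false.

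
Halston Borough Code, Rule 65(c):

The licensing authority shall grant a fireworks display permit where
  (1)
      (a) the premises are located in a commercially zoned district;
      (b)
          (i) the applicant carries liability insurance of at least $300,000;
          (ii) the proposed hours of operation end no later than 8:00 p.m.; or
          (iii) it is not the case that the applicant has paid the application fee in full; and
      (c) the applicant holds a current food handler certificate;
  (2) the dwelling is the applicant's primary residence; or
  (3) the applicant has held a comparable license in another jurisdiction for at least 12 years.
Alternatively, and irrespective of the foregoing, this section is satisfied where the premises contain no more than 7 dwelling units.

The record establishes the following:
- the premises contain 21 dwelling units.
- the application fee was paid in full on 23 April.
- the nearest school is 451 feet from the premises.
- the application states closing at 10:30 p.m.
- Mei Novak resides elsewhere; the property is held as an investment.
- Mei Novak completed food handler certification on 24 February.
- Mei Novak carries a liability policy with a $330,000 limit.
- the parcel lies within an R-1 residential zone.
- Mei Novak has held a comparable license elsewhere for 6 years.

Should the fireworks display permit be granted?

(a) commercially zoned — not satisfied.
(i) insurance ≥ $300,000 — met.
(ii) closes by 8 p.m. — not met.
(iii) not (fee paid) — fails.
(b): T OR F OR F → true.
(c) food handler cert. — satisfied.
So (1) is not satisfied (F AND T AND T).
(2) primary residence — not met.
(3) prior license ≥ 12 yr — not satisfied.
Overall = F OR F OR F = false.
Exception (≤ 7 units) — not satisfied.
Result: main false OR exception false → false.

No — denied.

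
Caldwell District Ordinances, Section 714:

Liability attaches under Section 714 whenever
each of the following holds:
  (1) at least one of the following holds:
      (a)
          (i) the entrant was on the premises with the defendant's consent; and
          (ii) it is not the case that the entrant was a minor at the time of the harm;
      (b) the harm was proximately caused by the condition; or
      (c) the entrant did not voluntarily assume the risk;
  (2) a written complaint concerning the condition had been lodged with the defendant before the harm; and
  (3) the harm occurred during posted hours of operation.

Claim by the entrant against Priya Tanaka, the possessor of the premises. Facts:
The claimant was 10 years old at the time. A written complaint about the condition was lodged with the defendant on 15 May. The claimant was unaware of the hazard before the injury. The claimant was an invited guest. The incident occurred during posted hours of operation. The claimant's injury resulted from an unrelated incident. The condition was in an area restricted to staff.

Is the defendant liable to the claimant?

(i) consent to enter — satisfied.
(ii) not (entrant a minor) — not satisfied.
(a) = T AND F = false.
(b) proximate cause — not satisfied.
(c) no assumed risk — met.
(1): F OR F OR T → true.
(2) complaint lodged — met.
(3) during posted hours — holds.
So Overall is satisfied (T AND T AND T).

Yes — liable.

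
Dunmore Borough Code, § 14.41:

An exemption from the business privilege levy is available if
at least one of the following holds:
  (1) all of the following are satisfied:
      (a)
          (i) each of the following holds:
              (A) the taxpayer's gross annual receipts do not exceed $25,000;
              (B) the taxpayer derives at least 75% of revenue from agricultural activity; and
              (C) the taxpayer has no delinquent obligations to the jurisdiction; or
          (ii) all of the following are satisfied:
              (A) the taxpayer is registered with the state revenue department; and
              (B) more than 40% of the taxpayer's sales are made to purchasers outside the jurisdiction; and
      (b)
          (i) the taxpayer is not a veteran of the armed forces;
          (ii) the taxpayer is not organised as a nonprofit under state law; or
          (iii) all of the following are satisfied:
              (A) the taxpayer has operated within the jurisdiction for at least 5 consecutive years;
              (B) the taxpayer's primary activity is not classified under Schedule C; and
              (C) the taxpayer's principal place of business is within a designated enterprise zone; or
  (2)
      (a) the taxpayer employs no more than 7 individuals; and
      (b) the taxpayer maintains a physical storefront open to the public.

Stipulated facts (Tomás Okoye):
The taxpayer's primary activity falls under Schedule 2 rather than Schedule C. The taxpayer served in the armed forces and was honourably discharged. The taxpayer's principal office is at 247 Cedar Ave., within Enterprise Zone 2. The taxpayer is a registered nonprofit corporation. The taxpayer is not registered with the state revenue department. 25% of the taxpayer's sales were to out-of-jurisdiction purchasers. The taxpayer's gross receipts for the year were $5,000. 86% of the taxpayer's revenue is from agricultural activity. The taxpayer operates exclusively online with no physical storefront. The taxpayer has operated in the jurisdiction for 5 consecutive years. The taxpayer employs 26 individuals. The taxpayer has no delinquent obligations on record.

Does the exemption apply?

Yes — exempt.

(A) receipts ≤ $25,000 — satisfied.
(B) ≥75% agricultural — met.
(C) no delinquency — holds.
So (i) is satisfied (T AND T AND T).
(A) state-registered — not met.
(B) >40% out-of-jur. sales — not met.
(ii) = F AND F = false.
(a) = T OR F = true.
(i) not (veteran) — not met.
(ii) not (nonprofit) — not met.
(A) ≥ 5 yrs in jurisdiction — satisfied.
(B) not (Schedule C activity) — holds.
(C) in enterprise zone — holds.
(iii): T AND T AND T → true.
(b): F OR F OR T → true.
(1) = T AND T = true.
(a) ≤ 7 employees — fails.
(b) has storefront — fails.
(2) = F AND F = false.
Overall: T OR F → true.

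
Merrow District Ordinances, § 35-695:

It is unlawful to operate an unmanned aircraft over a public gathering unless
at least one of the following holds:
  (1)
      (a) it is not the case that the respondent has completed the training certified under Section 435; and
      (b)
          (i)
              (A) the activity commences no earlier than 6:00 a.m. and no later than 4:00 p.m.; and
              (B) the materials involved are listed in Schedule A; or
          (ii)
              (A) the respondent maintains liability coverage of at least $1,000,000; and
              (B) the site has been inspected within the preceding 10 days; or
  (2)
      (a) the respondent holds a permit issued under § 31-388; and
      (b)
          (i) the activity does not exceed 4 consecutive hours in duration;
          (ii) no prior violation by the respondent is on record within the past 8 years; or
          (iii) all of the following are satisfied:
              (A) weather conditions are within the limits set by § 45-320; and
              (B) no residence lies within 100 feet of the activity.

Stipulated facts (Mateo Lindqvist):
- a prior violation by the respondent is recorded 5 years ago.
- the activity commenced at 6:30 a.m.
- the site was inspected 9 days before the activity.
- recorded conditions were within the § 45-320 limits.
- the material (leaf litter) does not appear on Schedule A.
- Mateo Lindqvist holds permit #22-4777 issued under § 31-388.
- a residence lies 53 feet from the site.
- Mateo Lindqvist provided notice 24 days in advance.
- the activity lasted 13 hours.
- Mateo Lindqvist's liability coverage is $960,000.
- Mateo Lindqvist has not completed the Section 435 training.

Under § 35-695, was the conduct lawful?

No — unlawful.

(a) not (training certified) — holds.
(A) start within hours — satisfied.
(B) Schedule A material — fails.
So (i) is not satisfied (T AND F).
(A) coverage ≥ $1,000,000 — fails.
(B) site inspected — satisfied.
(ii): F AND T → false.
(b): F OR F → false.
So (1) is not satisfied (T AND F).
(a) holds permit — holds.
(i) ≤ 4 hrs duration — fails.
(ii) no prior violation — not satisfied.
(A) weather ok — met.
(B) no residence in 100 ft — not met.
So (iii) is not satisfied (T AND F).
So (b) is not satisfied (F OR F OR F).
(2) = T AND F = false.
Overall: F OR F → false.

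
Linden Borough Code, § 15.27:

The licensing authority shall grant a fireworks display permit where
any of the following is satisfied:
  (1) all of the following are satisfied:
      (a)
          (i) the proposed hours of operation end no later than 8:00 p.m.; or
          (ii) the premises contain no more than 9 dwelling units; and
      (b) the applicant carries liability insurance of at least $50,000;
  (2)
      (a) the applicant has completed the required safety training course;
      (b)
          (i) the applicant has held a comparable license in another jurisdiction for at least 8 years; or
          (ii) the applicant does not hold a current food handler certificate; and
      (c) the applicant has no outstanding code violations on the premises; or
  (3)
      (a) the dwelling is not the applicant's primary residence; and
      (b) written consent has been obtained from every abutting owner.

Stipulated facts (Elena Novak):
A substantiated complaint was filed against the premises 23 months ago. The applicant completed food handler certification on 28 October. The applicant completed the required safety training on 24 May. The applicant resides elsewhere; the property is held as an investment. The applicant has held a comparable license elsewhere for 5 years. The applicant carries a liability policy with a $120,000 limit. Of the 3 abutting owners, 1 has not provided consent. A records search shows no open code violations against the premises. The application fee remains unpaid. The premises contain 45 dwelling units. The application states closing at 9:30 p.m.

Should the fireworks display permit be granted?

(i) closes by 8 p.m. — fails.
(ii) ≤ 9 units — fails.
(a) = F OR F = false.
(b) insurance ≥ $50,000 — satisfied.
(1): F AND T → false.
(a) safety training — met.
(i) prior license ≥ 8 yr — not met.
(ii) not (food handler cert.) — not met.
(b) = F OR F = false.
(c) no code violations — holds.
(2): T AND F AND T → false.
(a) not (primary residence) — satisfied.
(b) all abutters consent — not met.
(3) = T AND F = false.
Overall = F OR F OR F = false.

No — denied.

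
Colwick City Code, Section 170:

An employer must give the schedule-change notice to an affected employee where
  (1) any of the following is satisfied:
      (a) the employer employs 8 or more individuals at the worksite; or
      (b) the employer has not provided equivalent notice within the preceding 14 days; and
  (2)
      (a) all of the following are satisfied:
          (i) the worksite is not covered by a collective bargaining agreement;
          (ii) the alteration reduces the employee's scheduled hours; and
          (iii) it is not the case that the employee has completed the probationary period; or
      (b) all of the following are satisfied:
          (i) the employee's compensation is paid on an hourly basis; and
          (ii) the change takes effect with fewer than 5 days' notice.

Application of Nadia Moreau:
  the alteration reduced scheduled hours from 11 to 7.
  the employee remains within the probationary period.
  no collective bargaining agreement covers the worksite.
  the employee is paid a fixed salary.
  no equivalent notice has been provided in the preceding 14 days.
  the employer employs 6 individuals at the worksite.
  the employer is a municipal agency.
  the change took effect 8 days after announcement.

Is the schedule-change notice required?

(a) ≥ 8 at site — fails.
(b) no recent notice — holds.
So (1) is satisfied (F OR T).
(i) no CBA — satisfied.
(ii) hours reduced — satisfied.
(iii) not (past probation) — satisfied.
(a): T AND T AND T → true.
(i) hourly-paid — not satisfied.
(ii) < 5 days' notice — not met.
(b): F AND F → false.
So (2) is satisfied (T OR F).
So Overall is satisfied (T AND T).

Yes — required.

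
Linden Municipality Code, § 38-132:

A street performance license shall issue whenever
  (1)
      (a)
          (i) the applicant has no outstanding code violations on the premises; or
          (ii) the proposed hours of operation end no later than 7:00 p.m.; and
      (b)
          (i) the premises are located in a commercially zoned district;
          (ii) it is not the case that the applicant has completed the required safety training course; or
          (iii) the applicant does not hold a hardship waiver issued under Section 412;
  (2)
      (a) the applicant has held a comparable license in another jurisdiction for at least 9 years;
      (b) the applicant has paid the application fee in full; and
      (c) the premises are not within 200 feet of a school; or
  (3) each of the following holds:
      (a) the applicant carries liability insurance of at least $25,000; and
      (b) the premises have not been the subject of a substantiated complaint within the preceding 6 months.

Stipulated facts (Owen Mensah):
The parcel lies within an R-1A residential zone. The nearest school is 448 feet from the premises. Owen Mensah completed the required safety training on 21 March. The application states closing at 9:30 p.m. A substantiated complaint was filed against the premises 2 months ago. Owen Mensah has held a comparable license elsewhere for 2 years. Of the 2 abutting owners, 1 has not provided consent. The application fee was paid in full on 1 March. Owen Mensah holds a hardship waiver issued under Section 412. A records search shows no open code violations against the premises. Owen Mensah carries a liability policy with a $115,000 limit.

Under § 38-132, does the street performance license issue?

(i) no code violations — holds.
(ii) closes by 7 p.m. — not satisfied.
(a) = T OR F = true.
(i) commercially zoned — not satisfied.
(ii) not (safety training) — not met.
(iii) not (hardship waiver) — not met.
(b) = F OR F OR F = false.
So (1) is not satisfied (T AND F).
(a) prior license ≥ 9 yr — not satisfied.
(b) fee paid — holds.
(c) ≥200 ft from school — satisfied.
(2): F AND T AND T → false.
(a) insurance ≥ $25,000 — holds.
(b) no complaint in 6 mo. — fails.
(3) = T AND F = false.
Overall = F OR F OR F = false.

No — denied.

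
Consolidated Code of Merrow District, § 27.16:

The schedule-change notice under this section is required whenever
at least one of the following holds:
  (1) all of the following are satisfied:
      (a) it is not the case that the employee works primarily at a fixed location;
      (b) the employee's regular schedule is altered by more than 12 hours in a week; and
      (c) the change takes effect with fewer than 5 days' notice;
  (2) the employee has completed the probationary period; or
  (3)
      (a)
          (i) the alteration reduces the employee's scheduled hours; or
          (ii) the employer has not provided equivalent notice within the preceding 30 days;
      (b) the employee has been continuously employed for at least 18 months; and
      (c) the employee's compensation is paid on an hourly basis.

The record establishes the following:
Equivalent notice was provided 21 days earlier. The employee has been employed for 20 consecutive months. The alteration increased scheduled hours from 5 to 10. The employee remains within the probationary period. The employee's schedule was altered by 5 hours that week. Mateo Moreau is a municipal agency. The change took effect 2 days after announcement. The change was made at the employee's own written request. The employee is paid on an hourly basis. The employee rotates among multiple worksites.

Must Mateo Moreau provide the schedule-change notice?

No — not required.

(a) not (fixed location) — met.
(b) schedule shift > 12h — fails.
(c) < 5 days' notice — satisfied.
(1): T AND F AND T → false.
(2) past probation — not satisfied.
(i) hours reduced — fails.
(ii) no recent notice — fails.
So (a) is not satisfied (F OR F).
(b) tenure ≥ 18 mo. — satisfied.
(c) hourly-paid — holds.
So (3) is not satisfied (F AND T AND T).
So Overall is not satisfied (F OR F OR F).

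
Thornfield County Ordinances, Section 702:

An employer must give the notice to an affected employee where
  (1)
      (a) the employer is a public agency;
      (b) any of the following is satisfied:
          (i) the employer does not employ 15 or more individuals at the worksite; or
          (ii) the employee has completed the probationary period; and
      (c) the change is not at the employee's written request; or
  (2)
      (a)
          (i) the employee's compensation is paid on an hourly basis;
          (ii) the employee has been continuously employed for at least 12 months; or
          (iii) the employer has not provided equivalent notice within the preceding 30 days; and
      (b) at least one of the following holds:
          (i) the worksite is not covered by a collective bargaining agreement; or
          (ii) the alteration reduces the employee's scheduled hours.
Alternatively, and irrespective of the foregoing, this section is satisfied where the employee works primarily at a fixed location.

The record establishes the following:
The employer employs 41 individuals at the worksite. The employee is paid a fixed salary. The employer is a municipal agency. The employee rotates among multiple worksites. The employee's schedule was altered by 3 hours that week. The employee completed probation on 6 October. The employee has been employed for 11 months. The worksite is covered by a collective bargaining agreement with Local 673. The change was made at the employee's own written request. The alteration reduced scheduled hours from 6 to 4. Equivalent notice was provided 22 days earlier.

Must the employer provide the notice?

(a) public agency — holds.
(i) not (≥ 15 at site) — not met.
(ii) past probation — holds.
So (b) is satisfied (F OR T).
(c) not employee-requested — not met.
(1): T AND T AND F → false.
(i) hourly-paid — not satisfied.
(ii) tenure ≥ 12 mo. — not satisfied.
(iii) no recent notice — not satisfied.
(a) = F OR F OR F = false.
(i) no CBA — not satisfied.
(ii) hours reduced — satisfied.
(b): F OR T → true.
(2): F AND T → false.
Overall: F OR F → false.
Exception (fixed location) — not satisfied.
Result: main false OR exception false → false.

No — not required.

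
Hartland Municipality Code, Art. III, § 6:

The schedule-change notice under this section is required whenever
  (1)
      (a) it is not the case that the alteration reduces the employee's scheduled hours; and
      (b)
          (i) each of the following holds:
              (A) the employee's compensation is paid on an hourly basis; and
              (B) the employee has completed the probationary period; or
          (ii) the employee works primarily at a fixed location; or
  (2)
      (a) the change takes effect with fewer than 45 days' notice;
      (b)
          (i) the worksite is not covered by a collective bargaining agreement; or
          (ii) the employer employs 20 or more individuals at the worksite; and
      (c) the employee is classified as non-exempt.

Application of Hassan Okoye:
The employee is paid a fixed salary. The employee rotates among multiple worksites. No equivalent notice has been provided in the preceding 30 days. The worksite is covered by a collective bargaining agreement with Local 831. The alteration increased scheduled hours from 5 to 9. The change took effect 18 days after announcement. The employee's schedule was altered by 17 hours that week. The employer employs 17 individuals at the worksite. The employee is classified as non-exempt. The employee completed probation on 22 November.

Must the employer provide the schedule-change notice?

(a) not (hours reduced) — satisfied.
(A) hourly-paid — not satisfied.
(B) past probation — satisfied.
So (i) is not satisfied (F AND T).
(ii) fixed location — not satisfied.
So (b) is not satisfied (F OR F).
So (1) is not satisfied (T AND F).
(a) < 45 days' notice — satisfied.
(i) no CBA — not satisfied.
(ii) ≥ 20 at site — not met.
(b) = F OR F = false.
(c) non-exempt — satisfied.
(2) = T AND F AND T = false.
Overall: F OR F → false.

No — not required.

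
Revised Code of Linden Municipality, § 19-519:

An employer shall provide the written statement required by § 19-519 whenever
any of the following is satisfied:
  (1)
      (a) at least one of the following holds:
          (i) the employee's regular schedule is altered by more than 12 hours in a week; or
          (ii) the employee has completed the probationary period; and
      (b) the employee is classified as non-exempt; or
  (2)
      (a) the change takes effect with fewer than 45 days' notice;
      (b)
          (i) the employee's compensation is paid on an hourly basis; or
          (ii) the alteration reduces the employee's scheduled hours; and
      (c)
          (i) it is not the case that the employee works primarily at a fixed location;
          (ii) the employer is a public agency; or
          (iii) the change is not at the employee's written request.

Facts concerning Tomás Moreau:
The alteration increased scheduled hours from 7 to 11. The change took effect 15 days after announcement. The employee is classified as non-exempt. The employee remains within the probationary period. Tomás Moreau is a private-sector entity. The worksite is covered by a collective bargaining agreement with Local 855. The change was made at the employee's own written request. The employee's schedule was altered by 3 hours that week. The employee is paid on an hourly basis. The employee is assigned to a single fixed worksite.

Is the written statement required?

No — not required.

(i) schedule shift > 12h — not satisfied.
(ii) past probation — not satisfied.
So (a) is not satisfied (F OR F).
(b) non-exempt — satisfied.
So (1) is not satisfied (F AND T).
(a) < 45 days' notice — holds.
(i) hourly-paid — satisfied.
(ii) hours reduced — not satisfied.
So (b) is satisfied (T OR F).
(i) not (fixed location) — not met.
(ii) public agency — not satisfied.
(iii) not employee-requested — not met.
(c) = F OR F OR F = false.
So (2) is not satisfied (T AND T AND F).
Overall = F OR F = false.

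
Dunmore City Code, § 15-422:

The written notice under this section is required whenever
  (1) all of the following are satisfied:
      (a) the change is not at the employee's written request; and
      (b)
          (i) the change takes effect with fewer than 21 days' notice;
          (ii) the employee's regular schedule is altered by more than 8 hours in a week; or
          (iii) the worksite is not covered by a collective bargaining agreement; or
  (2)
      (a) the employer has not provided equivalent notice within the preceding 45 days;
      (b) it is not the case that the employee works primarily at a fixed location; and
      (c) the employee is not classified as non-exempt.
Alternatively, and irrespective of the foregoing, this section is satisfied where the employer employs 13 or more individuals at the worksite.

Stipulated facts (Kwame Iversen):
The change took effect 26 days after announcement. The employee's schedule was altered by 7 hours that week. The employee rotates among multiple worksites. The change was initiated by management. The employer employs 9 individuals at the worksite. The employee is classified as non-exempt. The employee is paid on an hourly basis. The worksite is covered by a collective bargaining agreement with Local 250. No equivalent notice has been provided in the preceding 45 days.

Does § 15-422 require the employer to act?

(a) not employee-requested — satisfied.
(i) < 21 days' notice — not met.
(ii) schedule shift > 8h — not met.
(iii) no CBA — not satisfied.
(b): F OR F OR F → false.
(1) = T AND F = false.
(a) no recent notice — satisfied.
(b) not (fixed location) — holds.
(c) not (non-exempt) — not met.
(2): T AND T AND F → false.
Overall = F OR F = false.
Exception (≥ 13 at site) — not satisfied.
Result: main false OR exception false → false.

No — not required.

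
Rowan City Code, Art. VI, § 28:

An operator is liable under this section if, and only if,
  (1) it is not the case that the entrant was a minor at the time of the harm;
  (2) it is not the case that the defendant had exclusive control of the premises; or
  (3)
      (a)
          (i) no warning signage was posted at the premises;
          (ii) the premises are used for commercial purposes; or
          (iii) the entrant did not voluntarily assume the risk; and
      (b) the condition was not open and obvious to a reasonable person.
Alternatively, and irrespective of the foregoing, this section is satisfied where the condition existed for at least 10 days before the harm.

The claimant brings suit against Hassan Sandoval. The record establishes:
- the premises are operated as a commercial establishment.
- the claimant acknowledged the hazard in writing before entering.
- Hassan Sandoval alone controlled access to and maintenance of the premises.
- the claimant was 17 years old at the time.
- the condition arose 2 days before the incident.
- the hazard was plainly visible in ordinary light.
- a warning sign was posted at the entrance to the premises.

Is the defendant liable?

No — not liable.

(1) not (entrant a minor) — fails.
(2) not (exclusive control) — fails.
(i) no signage posted — not satisfied.
(ii) commercial use — satisfied.
(iii) no assumed risk — not satisfied.
(a): F OR T OR F → true.
(b) not open/obvious — not satisfied.
So (3) is not satisfied (T AND F).
Overall: F OR F OR F → false.
Exception (condition ≥10 days old) — not satisfied.
Result: main false OR exception false → false.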